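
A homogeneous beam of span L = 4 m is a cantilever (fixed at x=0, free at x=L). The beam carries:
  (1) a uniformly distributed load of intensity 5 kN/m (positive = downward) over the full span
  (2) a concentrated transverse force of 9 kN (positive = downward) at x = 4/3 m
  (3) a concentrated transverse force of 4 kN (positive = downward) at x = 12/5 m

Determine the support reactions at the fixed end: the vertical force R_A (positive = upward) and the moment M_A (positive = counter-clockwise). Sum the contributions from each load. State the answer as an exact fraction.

R_A = 33 kN, M_A = 308/5 kN·m

Load 1 — uniform load w=5 kN/m over full span:
  R_A = wL = 5·4 = 20 kN
  M_A = wL²/2 = 5·4²/2 = 40 kN·m
Load 2 — point force P=9 kN at a=4/3 m (b=L-a=8/3):
  R_A = P = 9 kN
  M_A = Pa = 9·(4/3) = 12 kN·m
Load 3 — point force P=4 kN at a=12/5 m (b=L-a=8/5):
  R_A = P = 4 kN
  M_A = Pa = 4·(12/5) = 48/5 kN·m
Superposition: R_A = 33 kN, M_A = 308/5 kN·m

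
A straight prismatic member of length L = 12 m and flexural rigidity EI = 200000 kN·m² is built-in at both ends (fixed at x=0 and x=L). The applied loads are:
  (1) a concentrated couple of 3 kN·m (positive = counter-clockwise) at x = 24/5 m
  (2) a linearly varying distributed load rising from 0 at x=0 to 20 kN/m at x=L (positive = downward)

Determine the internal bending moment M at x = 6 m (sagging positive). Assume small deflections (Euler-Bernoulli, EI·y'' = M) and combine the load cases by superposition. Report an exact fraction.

M(6) = 294/5 kN·m

Load 1 — applied couple M₀=3 kN·m at a=24/5 m (b=L-a=36/5):
  M_1 = R_Ax - M_A - M₀  [x>a] with R_A=9/25, M_A=9/25 = (9/25)·6 - (9/25) - 3 = -6/5 kN·m
Load 2 — triangular load w₀=20 kN/m (0→w₀ over full span):
  M_2 = 3w₀Lx/20 - w₀L²/30 - w₀x³/(6L) = 3·20·12·6/20 - 20·12²/30 - 20·6³/(6·12) = 60 kN·m
Superposition: M = Σ M_i = 294/5 kN·m ≈ 58.800000 kN·m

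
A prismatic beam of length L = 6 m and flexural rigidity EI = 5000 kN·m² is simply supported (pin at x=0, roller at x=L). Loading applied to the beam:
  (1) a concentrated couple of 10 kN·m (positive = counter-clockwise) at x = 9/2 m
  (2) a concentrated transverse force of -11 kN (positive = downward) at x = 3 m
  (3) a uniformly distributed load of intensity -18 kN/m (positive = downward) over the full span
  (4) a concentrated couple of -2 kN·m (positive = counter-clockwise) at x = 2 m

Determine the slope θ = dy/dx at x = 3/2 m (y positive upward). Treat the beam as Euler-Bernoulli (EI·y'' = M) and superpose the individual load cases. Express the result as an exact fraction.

θ(3/2) = 5887/240000 rad

Load 1 — applied couple M₀=10 kN·m at a=9/2 m (b=L-a=3/2):
  θ_1 = (M₀x²/(2L)+C₁)/EI  [x≤a] with C₁=M₀(3b²-L²)/(6L)=-65/8 = (10·(3/2)²/(2·6)+(-65/8))/5000 = -1/800 rad
Load 2 — point force P=-11 kN at a=3 m (b=L-a=3):
  θ_2 = -Pb(L²-b²-3x²)/(6LEI)  [x≤a] = -(-11)·3·(6²-3²-3·(3/2)²)/(6·6·5000) = 297/80000 rad
Load 3 — uniform load w=-18 kN/m over full span:
  θ_3 = -w(L³-6Lx²+4x³)/(24EI) = -(-18)·(6³-6·6·(3/2)²+4·(3/2)³)/(24·5000) = 891/40000 rad
Load 4 — applied couple M₀=-2 kN·m at a=2 m (b=L-a=4):
  θ_4 = (M₀x²/(2L)+C₁)/EI  [x≤a] with C₁=M₀(3b²-L²)/(6L)=-2/3 = ((-2)·(3/2)²/(2·6)+(-2/3))/5000 = -1/4800 rad
Superposition: θ = Σ θ_i = 5887/240000 rad ≈ 0.024529 rad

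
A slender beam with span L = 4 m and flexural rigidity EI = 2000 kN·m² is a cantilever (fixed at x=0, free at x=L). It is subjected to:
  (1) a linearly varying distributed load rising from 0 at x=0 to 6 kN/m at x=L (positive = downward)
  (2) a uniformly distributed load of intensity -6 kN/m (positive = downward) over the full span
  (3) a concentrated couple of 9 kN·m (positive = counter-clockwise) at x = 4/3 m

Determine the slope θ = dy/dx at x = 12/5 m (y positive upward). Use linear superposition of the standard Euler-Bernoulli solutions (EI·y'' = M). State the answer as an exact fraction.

θ(12/5) = 4311/312500 rad

Load 1 — triangular load w₀=6 kN/m (0→w₀ over full span):
  θ_1 = (w₀Lx²/4-w₀L²x/3-w₀x⁴/(24L))/EI = (6·4·(12/5)²/4-6·4²·(12/5)/3-6·(12/5)⁴/(24·4))/2000 = -1731/78125 rad
Load 2 — uniform load w=-6 kN/m over full span:
  θ_2 = -wx(x²-3Lx+3L²)/(6EI) = -(-6)·(12/5)·((12/5)²-3·4·(12/5)+3·4²)/(6·2000) = 468/15625 rad
Load 3 — applied couple M₀=9 kN·m at a=4/3 m (b=L-a=8/3):
  θ_3 = M₀a/EI  [x>a] = 9·(4/3)/2000 = 3/500 rad
Superposition: θ = Σ θ_i = 4311/312500 rad ≈ 0.013795 rad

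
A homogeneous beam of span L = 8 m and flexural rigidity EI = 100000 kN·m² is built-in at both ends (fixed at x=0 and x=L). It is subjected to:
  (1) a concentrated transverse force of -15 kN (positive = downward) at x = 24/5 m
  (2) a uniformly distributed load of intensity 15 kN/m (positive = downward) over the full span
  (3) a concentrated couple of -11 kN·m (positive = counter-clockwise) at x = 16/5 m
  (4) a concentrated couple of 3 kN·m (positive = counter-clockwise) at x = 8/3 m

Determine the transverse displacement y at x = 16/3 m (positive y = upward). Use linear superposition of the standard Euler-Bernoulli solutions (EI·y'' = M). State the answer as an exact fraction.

y(16/3) = -703/703125 m

Load 1 — point force P=-15 kN at a=24/5 m (b=L-a=16/5):
  y_1 = -Pa²(L-x)²(3bL-(3b+a)(L-x))/(6L³EI)  [x>a] = -(-15)·(24/5)²·(8-(16/3))²·(3·(16/5)·8-(3·(16/5)+(24/5))·(8-(16/3)))/(6·8³·100000) = 24/78125 m
Load 2 — uniform load w=15 kN/m over full span:
  y_2 = -wx²(L-x)²/(24EI) = -15·(16/3)²·(8-(16/3))²/(24·100000) = -64/50625 m
Load 3 — applied couple M₀=-11 kN·m at a=16/5 m (b=L-a=24/5):
  y_3 = (R_Ax³/6 - M_Ax²/2 - M₀(x-a)²/2)/EI  [x>a] with R_A=-99/50, M_A=-33/25 = ((-99/50)·(16/3)³/6 - (-33/25)·(16/3)²/2 - (-11)·((16/3)-(16/5))²/2)/100000 = -44/703125 m
Load 4 — applied couple M₀=3 kN·m at a=8/3 m (b=L-a=16/3):
  y_4 = (R_Ax³/6 - M_Ax²/2 - M₀(x-a)²/2)/EI  [x>a] with R_A=1/2, M_A=0 = ((1/2)·(16/3)³/6 - 0·(16/3)²/2 - 3·((16/3)-(8/3))²/2)/100000 = 1/50625 m
Superposition: y = Σ y_i = -703/703125 m ≈ -0.001000 m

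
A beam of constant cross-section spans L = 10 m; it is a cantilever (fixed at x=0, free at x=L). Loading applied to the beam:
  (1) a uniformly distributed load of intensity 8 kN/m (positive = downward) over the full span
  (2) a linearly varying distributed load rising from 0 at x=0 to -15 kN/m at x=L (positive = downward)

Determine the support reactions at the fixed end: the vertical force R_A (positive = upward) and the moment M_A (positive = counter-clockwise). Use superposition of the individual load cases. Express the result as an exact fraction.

R_A = 5 kN, M_A = -100 kN·m

Load 1 — uniform load w=8 kN/m over full span:
  R_A = wL = 8·10 = 80 kN
  M_A = wL²/2 = 8·10²/2 = 400 kN·m
Load 2 — triangular load w₀=-15 kN/m (0→w₀ over full span):
  R_A = w₀L/2 = (-15)·10/2 = -75 kN
  M_A = w₀L²/3 = (-15)·10²/3 = -500 kN·m
Superposition: R_A = 5 kN, M_A = -100 kN·m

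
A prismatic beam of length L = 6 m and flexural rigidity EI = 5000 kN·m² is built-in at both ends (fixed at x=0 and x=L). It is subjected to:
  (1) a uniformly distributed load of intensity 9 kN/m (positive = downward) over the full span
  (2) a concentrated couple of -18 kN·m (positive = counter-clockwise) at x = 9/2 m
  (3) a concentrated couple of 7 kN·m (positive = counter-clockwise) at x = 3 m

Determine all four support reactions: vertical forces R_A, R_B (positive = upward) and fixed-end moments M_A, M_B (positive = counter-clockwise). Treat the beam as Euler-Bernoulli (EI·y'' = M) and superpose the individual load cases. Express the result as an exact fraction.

R_A = 203/8 kN, M_A = 185/8 kN·m, R_B = 229/8 kN, M_B = -175/8 kN·m

Load 1 — uniform load w=9 kN/m over full span:
  R_A = wL/2 = 9·6/2 = 27 kN
  M_A = wL²/12 = 9·6²/12 = 27 kN·m
  R_B = wL/2 = 9·6/2 = 27 kN
  M_B = -wL²/12 = -9·6²/12 = -27 kN·m
Load 2 — applied couple M₀=-18 kN·m at a=9/2 m (b=L-a=3/2):
  R_A = 6M₀ab/L³ = 6·(-18)·(9/2)·(3/2)/6³ = -27/8 kN
  M_A = M₀b(2a-b)/L² = (-18)·(3/2)·(2·(9/2)-(3/2))/6² = -45/8 kN·m
  R_B = -6M₀ab/L³ = -6·(-18)·(9/2)·(3/2)/6³ = 27/8 kN
  M_B = M₀a(2b-a)/L² = (-18)·(9/2)·(2·(3/2)-(9/2))/6² = 27/8 kN·m
Load 3 — applied couple M₀=7 kN·m at a=3 m (b=L-a=3):
  R_A = 6M₀ab/L³ = 6·7·3·3/6³ = 7/4 kN
  M_A = M₀b(2a-b)/L² = 7·3·(2·3-3)/6² = 7/4 kN·m
  R_B = -6M₀ab/L³ = -6·7·3·3/6³ = -7/4 kN
  M_B = M₀a(2b-a)/L² = 7·3·(2·3-3)/6² = 7/4 kN·m
Superposition: R_A = 203/8 kN, M_A = 185/8 kN·m, R_B = 229/8 kN, M_B = -175/8 kN·m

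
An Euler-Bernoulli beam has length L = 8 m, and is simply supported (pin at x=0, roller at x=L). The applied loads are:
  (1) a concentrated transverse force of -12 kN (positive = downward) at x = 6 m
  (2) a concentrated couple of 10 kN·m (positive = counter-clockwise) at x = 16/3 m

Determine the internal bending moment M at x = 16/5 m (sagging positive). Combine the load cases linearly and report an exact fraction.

M(16/5) = -28/5 kN·m

Load 1 — point force P=-12 kN at a=6 m (b=L-a=2):
  M_1 = Pbx/L  [x≤a] = (-12)·2·(16/5)/8 = -48/5 kN·m
Load 2 — applied couple M₀=10 kN·m at a=16/3 m (b=L-a=8/3):
  M_2 = M₀x/L  [x≤a] = 10·(16/5)/8 = 4 kN·m
Superposition: M = Σ M_i = -28/5 kN·m ≈ -5.600000 kN·m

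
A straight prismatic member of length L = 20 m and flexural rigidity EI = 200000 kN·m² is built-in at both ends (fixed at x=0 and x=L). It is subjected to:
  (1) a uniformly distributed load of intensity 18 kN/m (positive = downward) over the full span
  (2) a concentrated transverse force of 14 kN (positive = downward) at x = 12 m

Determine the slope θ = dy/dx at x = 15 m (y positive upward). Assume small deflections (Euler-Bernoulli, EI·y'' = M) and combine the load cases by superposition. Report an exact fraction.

θ(15) = 3033/500000 rad

Load 1 — uniform load w=18 kN/m over full span:
  θ_1 = -wx(L-x)(L-2x)/(12EI) = -18·15·(20-15)·(20-2·15)/(12·200000) = 9/1600 rad
Load 2 — point force P=14 kN at a=12 m (b=L-a=8):
  θ_2 = Pa²(L-x)(2bL-(3b+a)(L-x))/(2L³EI)  [x>a] = 14·12²·(20-15)·(2·8·20-(3·8+12)·(20-15))/(2·20³·200000) = 441/1000000 rad
Superposition: θ = Σ θ_i = 3033/500000 rad ≈ 0.006066 rad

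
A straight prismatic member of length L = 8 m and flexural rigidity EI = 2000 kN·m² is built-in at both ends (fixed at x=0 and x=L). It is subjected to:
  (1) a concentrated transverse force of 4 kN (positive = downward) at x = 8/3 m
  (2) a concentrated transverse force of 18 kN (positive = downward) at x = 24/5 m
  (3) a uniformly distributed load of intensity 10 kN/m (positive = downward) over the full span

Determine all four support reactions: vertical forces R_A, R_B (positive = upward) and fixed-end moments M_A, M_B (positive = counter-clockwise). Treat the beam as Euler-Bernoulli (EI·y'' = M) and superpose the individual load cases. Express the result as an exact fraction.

R_A = 166384/3375 kN, M_A = 242656/3375 kN·m, R_B = 177866/3375 kN, M_B = -257984/3375 kN·m

Load 1 — point force P=4 kN at a=8/3 m (b=L-a=16/3):
  R_A = Pb²(3a+b)/L³ = 4·(16/3)²·(3·(8/3)+(16/3))/8³ = 80/27 kN
  M_A = Pab²/L² = 4·(8/3)·(16/3)²/8² = 128/27 kN·m
  R_B = Pa²(a+3b)/L³ = 4·(8/3)²·((8/3)+3·(16/3))/8³ = 28/27 kN
  M_B = -Pa²b/L² = -4·(8/3)²·(16/3)/8² = -64/27 kN·m
Load 2 — point force P=18 kN at a=24/5 m (b=L-a=16/5):
  R_A = Pb²(3a+b)/L³ = 18·(16/5)²·(3·(24/5)+(16/5))/8³ = 792/125 kN
  M_A = Pab²/L² = 18·(24/5)·(16/5)²/8² = 1728/125 kN·m
  R_B = Pa²(a+3b)/L³ = 18·(24/5)²·((24/5)+3·(16/5))/8³ = 1458/125 kN
  M_B = -Pa²b/L² = -18·(24/5)²·(16/5)/8² = -2592/125 kN·m
Load 3 — uniform load w=10 kN/m over full span:
  R_A = wL/2 = 10·8/2 = 40 kN
  M_A = wL²/12 = 10·8²/12 = 160/3 kN·m
  R_B = wL/2 = 10·8/2 = 40 kN
  M_B = -wL²/12 = -10·8²/12 = -160/3 kN·m
Superposition: R_A = 166384/3375 kN, M_A = 242656/3375 kN·m, R_B = 177866/3375 kN, M_B = -257984/3375 kN·m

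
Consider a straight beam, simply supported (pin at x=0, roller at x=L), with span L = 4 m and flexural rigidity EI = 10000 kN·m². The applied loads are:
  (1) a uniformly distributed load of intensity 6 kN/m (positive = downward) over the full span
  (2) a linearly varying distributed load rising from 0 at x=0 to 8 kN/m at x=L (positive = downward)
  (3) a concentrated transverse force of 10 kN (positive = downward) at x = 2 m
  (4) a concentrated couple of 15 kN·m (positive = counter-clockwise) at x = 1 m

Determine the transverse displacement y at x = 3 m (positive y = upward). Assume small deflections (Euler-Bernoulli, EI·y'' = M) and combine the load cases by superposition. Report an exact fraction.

y(3) = -31/12000 m

Load 1 — uniform load w=6 kN/m over full span:
  y_1 = -wx(L³-2Lx²+x³)/(24EI) = -6·3·(4³-2·4·3²+3³)/(24·10000) = -57/40000 m
Load 2 — triangular load w₀=8 kN/m (0→w₀ over full span):
  y_2 = -w₀x(7L⁴-10L²x²+3x⁴)/(360LEI) = -8·3·(7·4⁴-10·4²·3²+3·3⁴)/(360·4·10000) = -119/120000 m
Load 3 — point force P=10 kN at a=2 m (b=L-a=2):
  y_3 = -Pa(L-x)(2Lx-a²-x²)/(6LEI)  [x>a] = -10·2·(4-3)·(2·4·3-2²-3²)/(6·4·10000) = -11/12000 m
Load 4 — applied couple M₀=15 kN·m at a=1 m (b=L-a=3):
  y_4 = (M₀x³/(6L)-M₀(x-a)²/2+C₁x)/EI  [x>a] with C₁=M₀(3b²-L²)/(6L)=55/8 = (15·3³/(6·4)-15·(3-1)²/2+(55/8)·3)/10000 = 3/4000 m
Superposition: y = Σ y_i = -31/12000 m ≈ -0.002583 m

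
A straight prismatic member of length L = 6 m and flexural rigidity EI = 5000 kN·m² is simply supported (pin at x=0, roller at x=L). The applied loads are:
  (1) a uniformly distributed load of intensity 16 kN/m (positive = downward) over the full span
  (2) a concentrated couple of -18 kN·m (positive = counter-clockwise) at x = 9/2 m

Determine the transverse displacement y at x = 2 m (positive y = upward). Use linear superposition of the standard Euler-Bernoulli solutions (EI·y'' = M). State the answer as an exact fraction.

y(2) = -2513/60000 m

Load 1 — uniform load w=16 kN/m over full span:
  y_1 = -wx(L³-2Lx²+x³)/(24EI) = -16·2·(6³-2·6·2²+2³)/(24·5000) = -88/1875 m
Load 2 — applied couple M₀=-18 kN·m at a=9/2 m (b=L-a=3/2):
  y_2 = (M₀x³/(6L)+C₁x)/EI  [x≤a] with C₁=M₀(3b²-L²)/(6L)=117/8 = ((-18)·2³/(6·6)+(117/8)·2)/5000 = 101/20000 m
Superposition: y = Σ y_i = -2513/60000 m ≈ -0.041883 m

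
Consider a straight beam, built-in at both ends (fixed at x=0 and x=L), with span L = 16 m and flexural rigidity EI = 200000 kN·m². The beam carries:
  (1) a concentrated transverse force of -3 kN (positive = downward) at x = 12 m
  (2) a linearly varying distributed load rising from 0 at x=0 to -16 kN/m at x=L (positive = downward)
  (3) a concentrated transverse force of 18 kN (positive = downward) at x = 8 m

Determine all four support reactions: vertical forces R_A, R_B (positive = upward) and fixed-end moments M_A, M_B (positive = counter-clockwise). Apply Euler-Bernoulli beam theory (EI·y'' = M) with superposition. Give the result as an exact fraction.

Load 1 — point force P=-3 kN at a=12 m (b=L-a=4):
  R_A = Pb²(3a+b)/L³ = (-3)·4²·(3·12+4)/16³ = -15/32 kN
  M_A = Pab²/L² = (-3)·12·4²/16² = -9/4 kN·m
  R_B = Pa²(a+3b)/L³ = (-3)·12²·(12+3·4)/16³ = -81/32 kN
  M_B = -Pa²b/L² = -(-3)·12²·4/16² = 27/4 kN·m
Load 2 — triangular load w₀=-16 kN/m (0→w₀ over full span):
  R_A = 3w₀L/20 = 3·(-16)·16/20 = -192/5 kN
  M_A = w₀L²/30 = (-16)·16²/30 = -2048/15 kN·m
  R_B = 7w₀L/20 = 7·(-16)·16/20 = -448/5 kN
  M_B = -w₀L²/20 = -(-16)·16²/20 = 1024/5 kN·m
Load 3 — point force P=18 kN at a=8 m (b=L-a=8):
  R_A = Pb²(3a+b)/L³ = 18·8²·(3·8+8)/16³ = 9 kN
  M_A = Pab²/L² = 18·8·8²/16² = 36 kN·m
  R_B = Pa²(a+3b)/L³ = 18·8²·(8+3·8)/16³ = 9 kN
  M_B = -Pa²b/L² = -18·8²·8/16² = -36 kN·m
Superposition: R_A = -4779/160 kN, M_A = -6167/60 kN·m, R_B = -13301/160 kN, M_B = 3511/20 kN·m

R_A = -4779/160 kN, M_A = -6167/60 kN·m, R_B = -13301/160 kN, M_B = 3511/20 kN·m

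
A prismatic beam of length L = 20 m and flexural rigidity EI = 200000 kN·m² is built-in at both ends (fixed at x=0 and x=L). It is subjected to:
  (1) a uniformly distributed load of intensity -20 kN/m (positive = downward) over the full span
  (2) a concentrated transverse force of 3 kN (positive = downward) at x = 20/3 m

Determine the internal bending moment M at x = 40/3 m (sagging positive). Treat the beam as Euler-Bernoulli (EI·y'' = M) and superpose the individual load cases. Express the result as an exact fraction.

M(40/3) = -5980/27 kN·m

Load 1 — uniform load w=-20 kN/m over full span:
  M_1 = wLx/2 - wL²/12 - wx²/2 = (-20)·20·(40/3)/2 - (-20)·20²/12 - (-20)·(40/3)²/2 = -2000/9 kN·m
Load 2 — point force P=3 kN at a=20/3 m (b=L-a=40/3):
  M_2 = Pa²(a+3b)(L-x)/L³ - Pa²b/L²  [x>a] = 3·(20/3)²·((20/3)+3·(40/3))·(20-(40/3))/20³ - 3·(20/3)²·(40/3)/20² = 20/27 kN·m
Superposition: M = Σ M_i = -5980/27 kN·m ≈ -221.481481 kN·m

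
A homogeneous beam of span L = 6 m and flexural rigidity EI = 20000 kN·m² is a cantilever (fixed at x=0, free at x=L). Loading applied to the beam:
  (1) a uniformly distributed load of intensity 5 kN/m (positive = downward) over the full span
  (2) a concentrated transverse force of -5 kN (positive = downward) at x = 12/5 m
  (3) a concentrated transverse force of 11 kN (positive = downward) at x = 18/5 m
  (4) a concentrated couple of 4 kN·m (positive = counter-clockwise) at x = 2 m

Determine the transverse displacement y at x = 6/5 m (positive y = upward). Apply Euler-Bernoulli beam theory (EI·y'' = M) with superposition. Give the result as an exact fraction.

Load 1 — uniform load w=5 kN/m over full span:
  y_1 = -wx²(x²-4Lx+6L²)/(24EI) = -5·(6/5)²·((6/5)²-4·6·(6/5)+6·6²)/(24·20000) = -3537/1250000 m
Load 2 — point force P=-5 kN at a=12/5 m (b=L-a=18/5):
  y_2 = -Px²(3a-x)/(6EI)  [x≤a] = -(-5)·(6/5)²·(3·(12/5)-(6/5))/(6·20000) = 9/25000 m
Load 3 — point force P=11 kN at a=18/5 m (b=L-a=12/5):
  y_3 = -Px²(3a-x)/(6EI)  [x≤a] = -11·(6/5)²·(3·(18/5)-(6/5))/(6·20000) = -99/78125 m
Load 4 — applied couple M₀=4 kN·m at a=2 m (b=L-a=4):
  y_4 = M₀x²/(2EI)  [x≤a] = 4·(6/5)²/(2·20000) = 9/62500 m
Superposition: y = Σ y_i = -4491/1250000 m ≈ -0.003593 m

y(6/5) = -4491/1250000 m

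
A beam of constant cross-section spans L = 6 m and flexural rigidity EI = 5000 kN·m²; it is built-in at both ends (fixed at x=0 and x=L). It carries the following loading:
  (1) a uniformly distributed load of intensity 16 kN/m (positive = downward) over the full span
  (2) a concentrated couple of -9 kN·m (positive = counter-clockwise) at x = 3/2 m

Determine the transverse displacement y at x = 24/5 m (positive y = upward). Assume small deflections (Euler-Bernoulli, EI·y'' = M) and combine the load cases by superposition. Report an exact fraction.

Load 1 — uniform load w=16 kN/m over full span:
  y_1 = -wx²(L-x)²/(24EI) = -16·(24/5)²·(6-(24/5))²/(24·5000) = -1728/390625 m
Load 2 — applied couple M₀=-9 kN·m at a=3/2 m (b=L-a=9/2):
  y_2 = (R_Ax³/6 - M_Ax²/2 - M₀(x-a)²/2)/EI  [x>a] with R_A=-27/16, M_A=27/16 = ((-27/16)·(24/5)³/6 - (27/16)·(24/5)²/2 - (-9)·((24/5)-(3/2))²/2)/5000 = -1539/5000000 m
Superposition: y = Σ y_i = -118287/25000000 m ≈ -0.004731 m

y(24/5) = -118287/25000000 m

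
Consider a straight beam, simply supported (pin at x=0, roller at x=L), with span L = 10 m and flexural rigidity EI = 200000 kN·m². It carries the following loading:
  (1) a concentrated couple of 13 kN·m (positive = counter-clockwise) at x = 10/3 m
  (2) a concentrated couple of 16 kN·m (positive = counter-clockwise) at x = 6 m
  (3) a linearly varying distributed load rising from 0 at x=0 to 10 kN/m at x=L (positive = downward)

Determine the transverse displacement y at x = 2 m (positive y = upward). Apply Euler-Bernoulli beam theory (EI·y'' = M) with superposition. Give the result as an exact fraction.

Load 1 — applied couple M₀=13 kN·m at a=10/3 m (b=L-a=20/3):
  y_1 = (M₀x³/(6L)+C₁x)/EI  [x≤a] with C₁=M₀(3b²-L²)/(6L)=65/9 = (13·2³/(6·10)+(65/9)·2)/200000 = 91/1125000 m
Load 2 — applied couple M₀=16 kN·m at a=6 m (b=L-a=4):
  y_2 = (M₀x³/(6L)+C₁x)/EI  [x≤a] with C₁=M₀(3b²-L²)/(6L)=-208/15 = (16·2³/(6·10)+(-208/15)·2)/200000 = -2/15625 m
Load 3 — triangular load w₀=10 kN/m (0→w₀ over full span):
  y_3 = -w₀x(7L⁴-10L²x²+3x⁴)/(360LEI) = -10·2·(7·10⁴-10·10²·2²+3·2⁴)/(360·10·200000) = -86/46875 m
Superposition: y = Σ y_i = -2117/1125000 m ≈ -0.001882 m

y(2) = -2117/1125000 m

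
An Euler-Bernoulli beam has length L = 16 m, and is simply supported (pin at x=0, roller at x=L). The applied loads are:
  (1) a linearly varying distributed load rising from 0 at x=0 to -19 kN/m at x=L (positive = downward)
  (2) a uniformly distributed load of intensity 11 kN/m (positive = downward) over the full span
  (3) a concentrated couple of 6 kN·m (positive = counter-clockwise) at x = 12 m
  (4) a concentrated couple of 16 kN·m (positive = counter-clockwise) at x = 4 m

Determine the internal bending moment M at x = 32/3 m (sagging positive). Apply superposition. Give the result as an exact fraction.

Load 1 — triangular load w₀=-19 kN/m (0→w₀ over full span):
  M_1 = w₀Lx/6 - w₀x³/(6L) = (-19)·16·(32/3)/6 - (-19)·(32/3)³/(6·16) = -24320/81 kN·m
Load 2 — uniform load w=11 kN/m over full span:
  M_2 = wx(L-x)/2 = 11·(32/3)·(16-(32/3))/2 = 2816/9 kN·m
Load 3 — applied couple M₀=6 kN·m at a=12 m (b=L-a=4):
  M_3 = M₀x/L  [x≤a] = 6·(32/3)/16 = 4 kN·m
Load 4 — applied couple M₀=16 kN·m at a=4 m (b=L-a=12):
  M_4 = M₀x/L - M₀  [x>a] = 16·(32/3)/16 - 16 = -16/3 kN·m
Superposition: M = Σ M_i = 916/81 kN·m ≈ 11.308642 kN·m

M(32/3) = 916/81 kN·m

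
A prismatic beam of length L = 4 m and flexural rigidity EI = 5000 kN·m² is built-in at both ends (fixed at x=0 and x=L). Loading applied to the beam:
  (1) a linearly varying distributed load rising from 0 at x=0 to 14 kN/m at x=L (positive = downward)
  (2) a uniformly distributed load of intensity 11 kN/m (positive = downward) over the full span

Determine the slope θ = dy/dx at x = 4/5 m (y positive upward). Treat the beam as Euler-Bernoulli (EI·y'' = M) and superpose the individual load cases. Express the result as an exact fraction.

θ(4/5) = -2104/1171875 rad

Load 1 — triangular load w₀=14 kN/m (0→w₀ over full span):
  θ_1 = -w₀(2x(L-x)(L-2x)(x+2L)+x²(L-x)²)/(120LEI) = -14·(2·(4/5)·(4-(4/5))·(4-2·(4/5))·((4/5)+2·4)+(4/5)²·(4-(4/5))²)/(120·4·5000) = -784/1171875 rad
Load 2 — uniform load w=11 kN/m over full span:
  θ_2 = -wx(L-x)(L-2x)/(12EI) = -11·(4/5)·(4-(4/5))·(4-2·(4/5))/(12·5000) = -88/78125 rad
Superposition: θ = Σ θ_i = -2104/1171875 rad ≈ -0.001795 rad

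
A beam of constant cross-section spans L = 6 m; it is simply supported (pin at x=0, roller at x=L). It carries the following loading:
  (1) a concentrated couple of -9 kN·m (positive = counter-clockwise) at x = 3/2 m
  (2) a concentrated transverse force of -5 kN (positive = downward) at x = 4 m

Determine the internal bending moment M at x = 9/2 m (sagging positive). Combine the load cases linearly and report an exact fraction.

Load 1 — applied couple M₀=-9 kN·m at a=3/2 m (b=L-a=9/2):
  M_1 = M₀x/L - M₀  [x>a] = (-9)·(9/2)/6 - (-9) = 9/4 kN·m
Load 2 — point force P=-5 kN at a=4 m (b=L-a=2):
  M_2 = Pa(L-x)/L  [x>a] = (-5)·4·(6-(9/2))/6 = -5 kN·m
Superposition: M = Σ M_i = -11/4 kN·m ≈ -2.750000 kN·m

M(9/2) = -11/4 kN·m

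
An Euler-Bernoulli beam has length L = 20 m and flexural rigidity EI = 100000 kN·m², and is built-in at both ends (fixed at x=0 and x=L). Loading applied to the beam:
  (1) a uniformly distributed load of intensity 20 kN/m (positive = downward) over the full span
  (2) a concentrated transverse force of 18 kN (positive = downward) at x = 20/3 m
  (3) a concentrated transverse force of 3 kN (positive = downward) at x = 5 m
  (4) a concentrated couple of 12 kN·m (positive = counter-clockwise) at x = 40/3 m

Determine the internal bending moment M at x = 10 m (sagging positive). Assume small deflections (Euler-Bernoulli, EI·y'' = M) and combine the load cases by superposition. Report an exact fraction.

M(10) = 8621/24 kN·m

Load 1 — uniform load w=20 kN/m over full span:
  M_1 = wLx/2 - wL²/12 - wx²/2 = 20·20·10/2 - 20·20²/12 - 20·10²/2 = 1000/3 kN·m
Load 2 — point force P=18 kN at a=20/3 m (b=L-a=40/3):
  M_2 = Pa²(a+3b)(L-x)/L³ - Pa²b/L²  [x>a] = 18·(20/3)²·((20/3)+3·(40/3))·(20-10)/20³ - 18·(20/3)²·(40/3)/20² = 20 kN·m
Load 3 — point force P=3 kN at a=5 m (b=L-a=15):
  M_3 = Pa²(a+3b)(L-x)/L³ - Pa²b/L²  [x>a] = 3·5²·(5+3·15)·(20-10)/20³ - 3·5²·15/20² = 15/8 kN·m
Load 4 — applied couple M₀=12 kN·m at a=40/3 m (b=L-a=20/3):
  M_4 = R_Ax - M_A  [x≤a] with R_A=4/5, M_A=4 = (4/5)·10 - 4 = 4 kN·m
Superposition: M = Σ M_i = 8621/24 kN·m ≈ 359.208333 kN·m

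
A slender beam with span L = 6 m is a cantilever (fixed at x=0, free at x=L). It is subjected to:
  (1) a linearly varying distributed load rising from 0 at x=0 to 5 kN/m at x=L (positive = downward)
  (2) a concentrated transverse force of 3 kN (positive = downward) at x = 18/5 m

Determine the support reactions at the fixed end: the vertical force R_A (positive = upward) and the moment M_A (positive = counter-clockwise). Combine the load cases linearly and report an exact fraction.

Load 1 — triangular load w₀=5 kN/m (0→w₀ over full span):
  R_A = w₀L/2 = 5·6/2 = 15 kN
  M_A = w₀L²/3 = 5·6²/3 = 60 kN·m
Load 2 — point force P=3 kN at a=18/5 m (b=L-a=12/5):
  R_A = P = 3 kN
  M_A = Pa = 3·(18/5) = 54/5 kN·m
Superposition: R_A = 18 kN, M_A = 354/5 kN·m

R_A = 18 kN, M_A = 354/5 kN·m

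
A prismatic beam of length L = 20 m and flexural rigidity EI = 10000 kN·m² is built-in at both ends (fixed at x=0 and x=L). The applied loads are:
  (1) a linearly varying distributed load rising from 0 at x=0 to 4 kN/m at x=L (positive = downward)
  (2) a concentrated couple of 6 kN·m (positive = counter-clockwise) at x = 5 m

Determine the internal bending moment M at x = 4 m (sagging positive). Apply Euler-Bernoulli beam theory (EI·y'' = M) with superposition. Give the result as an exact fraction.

M(4) = -599/120 kN·m

Load 1 — triangular load w₀=4 kN/m (0→w₀ over full span):
  M_1 = 3w₀Lx/20 - w₀L²/30 - w₀x³/(6L) = 3·4·20·4/20 - 4·20²/30 - 4·4³/(6·20) = -112/15 kN·m
Load 2 — applied couple M₀=6 kN·m at a=5 m (b=L-a=15):
  M_2 = R_Ax - M_A  [x≤a] with R_A=27/80, M_A=-9/8 = (27/80)·4 - (-9/8) = 99/40 kN·m
Superposition: M = Σ M_i = -599/120 kN·m ≈ -4.991667 kN·m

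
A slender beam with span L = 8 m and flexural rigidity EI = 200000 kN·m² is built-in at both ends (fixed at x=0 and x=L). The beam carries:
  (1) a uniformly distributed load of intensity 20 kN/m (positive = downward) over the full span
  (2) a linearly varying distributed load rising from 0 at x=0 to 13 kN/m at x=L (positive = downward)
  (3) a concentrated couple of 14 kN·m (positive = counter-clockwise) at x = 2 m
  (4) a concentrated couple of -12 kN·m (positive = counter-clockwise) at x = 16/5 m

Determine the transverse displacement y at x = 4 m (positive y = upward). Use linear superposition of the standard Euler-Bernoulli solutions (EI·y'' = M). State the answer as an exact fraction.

Load 1 — uniform load w=20 kN/m over full span:
  y_1 = -wx²(L-x)²/(24EI) = -20·4²·(8-4)²/(24·200000) = -2/1875 m
Load 2 — triangular load w₀=13 kN/m (0→w₀ over full span):
  y_2 = -w₀x²(L-x)²(x+2L)/(120LEI) = -13·4²·(8-4)²·(4+2·8)/(120·8·200000) = -13/37500 m
Load 3 — applied couple M₀=14 kN·m at a=2 m (b=L-a=6):
  y_3 = (R_Ax³/6 - M_Ax²/2 - M₀(x-a)²/2)/EI  [x>a] with R_A=63/32, M_A=-21/8 = ((63/32)·4³/6 - (-21/8)·4²/2 - 14·(4-2)²/2)/200000 = 7/100000 m
Load 4 — applied couple M₀=-12 kN·m at a=16/5 m (b=L-a=24/5):
  y_4 = (R_Ax³/6 - M_Ax²/2 - M₀(x-a)²/2)/EI  [x>a] with R_A=-54/25, M_A=-36/25 = ((-54/25)·4³/6 - (-36/25)·4²/2 - (-12)·(4-(16/5))²/2)/200000 = -3/78125 m
Superposition: y = Σ y_i = -10363/7500000 m ≈ -0.001382 m

y(4) = -10363/7500000 m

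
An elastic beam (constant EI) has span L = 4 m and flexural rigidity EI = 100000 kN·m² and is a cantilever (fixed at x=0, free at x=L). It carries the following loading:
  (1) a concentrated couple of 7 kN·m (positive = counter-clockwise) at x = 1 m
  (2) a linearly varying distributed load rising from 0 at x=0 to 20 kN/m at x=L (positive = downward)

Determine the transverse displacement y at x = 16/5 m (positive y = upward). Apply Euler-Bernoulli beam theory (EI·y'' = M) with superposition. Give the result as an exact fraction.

y(16/5) = -6051769/1875000000 m

Load 1 — applied couple M₀=7 kN·m at a=1 m (b=L-a=3):
  y_1 = M₀a(2x-a)/(2EI)  [x>a] = 7·1·(2·(16/5)-1)/(2·100000) = 189/1000000 m
Load 2 — triangular load w₀=20 kN/m (0→w₀ over full span):
  y_2 = (w₀Lx³/12-w₀L²x²/6-w₀x⁵/(120L))/EI = (20·4·(16/5)³/12-20·4²·(16/5)²/6-20·(16/5)⁵/(120·4))/100000 = -100096/29296875 m
Superposition: y = Σ y_i = -6051769/1875000000 m ≈ -0.003228 m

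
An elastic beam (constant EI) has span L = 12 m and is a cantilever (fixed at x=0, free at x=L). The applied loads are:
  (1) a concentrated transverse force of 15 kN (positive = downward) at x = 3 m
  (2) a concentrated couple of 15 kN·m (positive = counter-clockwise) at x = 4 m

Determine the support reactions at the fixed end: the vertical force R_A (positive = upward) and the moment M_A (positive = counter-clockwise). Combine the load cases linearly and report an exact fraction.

R_A = 15 kN, M_A = 30 kN·m

Load 1 — point force P=15 kN at a=3 m (b=L-a=9):
  R_A = P = 15 kN
  M_A = Pa = 15·3 = 45 kN·m
Load 2 — applied couple M₀=15 kN·m at a=4 m (b=L-a=8):
  R_A = 0 kN
  M_A = -M₀ = -15 kN·m
Superposition: R_A = 15 kN, M_A = 30 kN·m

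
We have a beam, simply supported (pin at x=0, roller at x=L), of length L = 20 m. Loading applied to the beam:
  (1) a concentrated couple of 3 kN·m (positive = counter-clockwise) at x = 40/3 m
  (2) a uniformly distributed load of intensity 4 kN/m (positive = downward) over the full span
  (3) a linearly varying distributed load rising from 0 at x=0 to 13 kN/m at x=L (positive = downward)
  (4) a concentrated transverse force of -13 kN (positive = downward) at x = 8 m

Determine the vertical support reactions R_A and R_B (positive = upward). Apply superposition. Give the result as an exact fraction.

Load 1 — applied couple M₀=3 kN·m at a=40/3 m (b=L-a=20/3):
  R_A = M₀/L = 3/20 kN
  R_B = -M₀/L = -3/20 kN
Load 2 — uniform load w=4 kN/m over full span:
  R_A = wL/2 = 4·20/2 = 40 kN
  R_B = wL/2 = 4·20/2 = 40 kN
Load 3 — triangular load w₀=13 kN/m (0→w₀ over full span):
  R_A = w₀L/6 = 13·20/6 = 130/3 kN
  R_B = w₀L/3 = 13·20/3 = 260/3 kN
Load 4 — point force P=-13 kN at a=8 m (b=L-a=12):
  R_A = Pb/L = (-13)·12/20 = -39/5 kN
  R_B = Pa/L = (-13)·8/20 = -26/5 kN
Superposition: R_A = 4541/60 kN, R_B = 7279/60 kN

R_A = 4541/60 kN, R_B = 7279/60 kN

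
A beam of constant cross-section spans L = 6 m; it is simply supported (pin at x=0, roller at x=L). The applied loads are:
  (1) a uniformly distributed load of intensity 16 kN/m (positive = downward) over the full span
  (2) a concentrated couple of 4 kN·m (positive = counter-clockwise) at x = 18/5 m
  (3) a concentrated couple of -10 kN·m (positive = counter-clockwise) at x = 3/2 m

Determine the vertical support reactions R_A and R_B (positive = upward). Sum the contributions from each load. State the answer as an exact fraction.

R_A = 47 kN, R_B = 49 kN

Load 1 — uniform load w=16 kN/m over full span:
  R_A = wL/2 = 16·6/2 = 48 kN
  R_B = wL/2 = 16·6/2 = 48 kN
Load 2 — applied couple M₀=4 kN·m at a=18/5 m (b=L-a=12/5):
  R_A = M₀/L = 4/6 = 2/3 kN
  R_B = -M₀/L = -4/6 = -2/3 kN
Load 3 — applied couple M₀=-10 kN·m at a=3/2 m (b=L-a=9/2):
  R_A = M₀/L = (-10)/6 = -5/3 kN
  R_B = -M₀/L = -(-10)/6 = 5/3 kN
Superposition: R_A = 47 kN, R_B = 49 kN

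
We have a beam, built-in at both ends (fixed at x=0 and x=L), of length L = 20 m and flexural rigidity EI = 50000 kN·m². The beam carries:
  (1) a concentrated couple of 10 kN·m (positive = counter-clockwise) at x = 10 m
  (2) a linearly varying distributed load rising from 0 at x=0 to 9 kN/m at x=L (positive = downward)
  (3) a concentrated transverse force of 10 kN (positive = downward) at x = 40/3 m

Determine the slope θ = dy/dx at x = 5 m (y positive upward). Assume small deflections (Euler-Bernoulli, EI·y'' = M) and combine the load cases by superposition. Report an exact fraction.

θ(5) = -49/7680 rad

Load 1 — applied couple M₀=10 kN·m at a=10 m (b=L-a=10):
  θ_1 = (R_Ax²/2 - M_Ax)/EI  [x≤a] with R_A=3/4, M_A=5/2 = ((3/4)·5²/2 - (5/2)·5)/50000 = -1/16000 rad
Load 2 — triangular load w₀=9 kN/m (0→w₀ over full span):
  θ_2 = -w₀(2x(L-x)(L-2x)(x+2L)+x²(L-x)²)/(120LEI) = -9·(2·5·(20-5)·(20-2·5)·(5+2·20)+5²·(20-5)²)/(120·20·50000) = -351/64000 rad
Load 3 — point force P=10 kN at a=40/3 m (b=L-a=20/3):
  θ_3 = -Pb²x(2aL-(3a+b)x)/(2L³EI)  [x≤a] = -10·(20/3)²·5·(2·(40/3)·20-(3·(40/3)+(20/3))·5)/(2·20³·50000) = -1/1200 rad
Superposition: θ = Σ θ_i = -49/7680 rad ≈ -0.006380 rad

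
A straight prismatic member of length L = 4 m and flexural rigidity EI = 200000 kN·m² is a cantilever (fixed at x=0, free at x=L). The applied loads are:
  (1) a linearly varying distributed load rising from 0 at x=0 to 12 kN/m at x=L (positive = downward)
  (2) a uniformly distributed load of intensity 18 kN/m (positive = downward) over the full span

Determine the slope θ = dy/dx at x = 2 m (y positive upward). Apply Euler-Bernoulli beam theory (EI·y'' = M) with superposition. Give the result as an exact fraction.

θ(2) = -1/800 rad

Load 1 — triangular load w₀=12 kN/m (0→w₀ over full span):
  θ_1 = (w₀Lx²/4-w₀L²x/3-w₀x⁴/(24L))/EI = (12·4·2²/4-12·4²·2/3-12·2⁴/(24·4))/200000 = -41/100000 rad
Load 2 — uniform load w=18 kN/m over full span:
  θ_2 = -wx(x²-3Lx+3L²)/(6EI) = -18·2·(2²-3·4·2+3·4²)/(6·200000) = -21/25000 rad
Superposition: θ = Σ θ_i = -1/800 rad ≈ -0.001250 rad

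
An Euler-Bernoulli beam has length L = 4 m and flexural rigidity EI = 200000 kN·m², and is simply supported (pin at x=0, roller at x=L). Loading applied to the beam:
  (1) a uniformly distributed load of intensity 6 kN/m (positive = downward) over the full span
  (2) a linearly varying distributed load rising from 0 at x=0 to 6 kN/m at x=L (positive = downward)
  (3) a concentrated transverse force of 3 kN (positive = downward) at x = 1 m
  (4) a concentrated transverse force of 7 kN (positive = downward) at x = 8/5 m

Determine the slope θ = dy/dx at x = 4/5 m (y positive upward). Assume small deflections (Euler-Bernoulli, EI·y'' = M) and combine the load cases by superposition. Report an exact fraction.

θ(4/5) = -399199/3000000000 rad

Load 1 — uniform load w=6 kN/m over full span:
  θ_1 = -w(L³-6Lx²+4x³)/(24EI) = -6·(4³-6·4·(4/5)²+4·(4/5)³)/(24·200000) = -99/1562500 rad
Load 2 — triangular load w₀=6 kN/m (0→w₀ over full span):
  θ_2 = -w₀(7L⁴-30L²x²+15x⁴)/(360LEI) = -6·(7·4⁴-30·4²·(4/5)²+15·(4/5)⁴)/(360·4·200000) = -182/5859375 rad
Load 3 — point force P=3 kN at a=1 m (b=L-a=3):
  θ_3 = -Pb(L²-b²-3x²)/(6LEI)  [x≤a] = -3·3·(4²-3²-3·(4/5)²)/(6·4·200000) = -381/40000000 rad
Load 4 — point force P=7 kN at a=8/5 m (b=L-a=12/5):
  θ_4 = -Pb(L²-b²-3x²)/(6LEI)  [x≤a] = -7·(12/5)·(4²-(12/5)²-3·(4/5)²)/(6·4·200000) = -91/3125000 rad
Superposition: θ = Σ θ_i = -399199/3000000000 rad ≈ -0.000133 rad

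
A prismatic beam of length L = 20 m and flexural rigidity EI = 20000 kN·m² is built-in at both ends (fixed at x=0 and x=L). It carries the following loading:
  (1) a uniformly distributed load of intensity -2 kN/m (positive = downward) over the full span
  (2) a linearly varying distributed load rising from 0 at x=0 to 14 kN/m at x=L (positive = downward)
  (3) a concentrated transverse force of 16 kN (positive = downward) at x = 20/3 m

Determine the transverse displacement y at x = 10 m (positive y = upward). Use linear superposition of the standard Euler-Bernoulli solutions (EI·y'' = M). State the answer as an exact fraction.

Load 1 — uniform load w=-2 kN/m over full span:
  y_1 = -wx²(L-x)²/(24EI) = -(-2)·10²·(20-10)²/(24·20000) = 1/24 m
Load 2 — triangular load w₀=14 kN/m (0→w₀ over full span):
  y_2 = -w₀x²(L-x)²(x+2L)/(120LEI) = -14·10²·(20-10)²·(10+2·20)/(120·20·20000) = -7/48 m
Load 3 — point force P=16 kN at a=20/3 m (b=L-a=40/3):
  y_3 = -Pa²(L-x)²(3bL-(3b+a)(L-x))/(6L³EI)  [x>a] = -16·(20/3)²·(20-10)²·(3·(40/3)·20-(3·(40/3)+(20/3))·(20-10))/(6·20³·20000) = -2/81 m
Superposition: y = Σ y_i = -167/1296 m ≈ -0.128858 m

y(10) = -167/1296 m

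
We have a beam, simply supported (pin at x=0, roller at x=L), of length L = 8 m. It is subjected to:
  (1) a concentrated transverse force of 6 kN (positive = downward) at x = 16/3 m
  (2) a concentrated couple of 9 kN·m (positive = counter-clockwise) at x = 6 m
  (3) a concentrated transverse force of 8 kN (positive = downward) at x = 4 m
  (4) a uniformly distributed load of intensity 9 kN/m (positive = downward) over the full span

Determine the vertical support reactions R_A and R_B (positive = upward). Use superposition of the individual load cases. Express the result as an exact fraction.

R_A = 345/8 kN, R_B = 343/8 kN

Load 1 — point force P=6 kN at a=16/3 m (b=L-a=8/3):
  R_A = Pb/L = 6·(8/3)/8 = 2 kN
  R_B = Pa/L = 6·(16/3)/8 = 4 kN
Load 2 — applied couple M₀=9 kN·m at a=6 m (b=L-a=2):
  R_A = M₀/L = 9/8 kN
  R_B = -M₀/L = -9/8 kN
Load 3 — point force P=8 kN at a=4 m (b=L-a=4):
  R_A = Pb/L = 8·4/8 = 4 kN
  R_B = Pa/L = 8·4/8 = 4 kN
Load 4 — uniform load w=9 kN/m over full span:
  R_A = wL/2 = 9·8/2 = 36 kN
  R_B = wL/2 = 9·8/2 = 36 kN
Superposition: R_A = 345/8 kN, R_B = 343/8 kN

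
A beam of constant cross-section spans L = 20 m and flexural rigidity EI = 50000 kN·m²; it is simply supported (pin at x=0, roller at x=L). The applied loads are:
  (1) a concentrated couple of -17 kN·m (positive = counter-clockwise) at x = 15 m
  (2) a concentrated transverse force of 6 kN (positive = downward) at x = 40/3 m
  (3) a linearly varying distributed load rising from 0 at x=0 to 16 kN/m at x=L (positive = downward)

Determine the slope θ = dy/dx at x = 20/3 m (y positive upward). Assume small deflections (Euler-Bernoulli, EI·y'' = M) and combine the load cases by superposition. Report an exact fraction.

Load 1 — applied couple M₀=-17 kN·m at a=15 m (b=L-a=5):
  θ_1 = (M₀x²/(2L)+C₁)/EI  [x≤a] with C₁=M₀(3b²-L²)/(6L)=1105/24 = ((-17)·(20/3)²/(2·20)+(1105/24))/50000 = 391/720000 rad
Load 2 — point force P=6 kN at a=40/3 m (b=L-a=20/3):
  θ_2 = -Pb(L²-b²-3x²)/(6LEI)  [x≤a] = -6·(20/3)·(20²-(20/3)²-3·(20/3)²)/(6·20·50000) = -1/675 rad
Load 3 — triangular load w₀=16 kN/m (0→w₀ over full span):
  θ_3 = -w₀(7L⁴-30L²x²+15x⁴)/(360LEI) = -16·(7·20⁴-30·20²·(20/3)²+15·(20/3)⁴)/(360·20·50000) = -832/30375 rad
Superposition: θ = Σ θ_i = -550723/19440000 rad ≈ -0.028329 rad

θ(20/3) = -550723/19440000 rad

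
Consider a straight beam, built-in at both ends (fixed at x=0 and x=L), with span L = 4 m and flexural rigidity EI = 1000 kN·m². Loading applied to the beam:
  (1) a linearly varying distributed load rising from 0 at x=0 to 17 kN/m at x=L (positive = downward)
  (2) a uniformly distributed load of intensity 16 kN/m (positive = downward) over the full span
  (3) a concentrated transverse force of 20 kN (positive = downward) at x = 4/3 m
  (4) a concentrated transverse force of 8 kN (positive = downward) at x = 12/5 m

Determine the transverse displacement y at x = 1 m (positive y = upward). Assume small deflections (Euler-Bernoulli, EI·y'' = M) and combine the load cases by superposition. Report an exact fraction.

y(1) = -173563/12960000 m

Load 1 — triangular load w₀=17 kN/m (0→w₀ over full span):
  y_1 = -w₀x²(L-x)²(x+2L)/(120LEI) = -17·1²·(4-1)²·(1+2·4)/(120·4·1000) = -459/160000 m
Load 2 — uniform load w=16 kN/m over full span:
  y_2 = -wx²(L-x)²/(24EI) = -16·1²·(4-1)²/(24·1000) = -3/500 m
Load 3 — point force P=20 kN at a=4/3 m (b=L-a=8/3):
  y_3 = -Pb²x²(3aL-(3a+b)x)/(6L³EI)  [x≤a] = -20·(8/3)²·1²·(3·(4/3)·4-(3·(4/3)+(8/3))·1)/(6·4³·1000) = -7/2025 m
Load 4 — point force P=8 kN at a=12/5 m (b=L-a=8/5):
  y_4 = -Pb²x²(3aL-(3a+b)x)/(6L³EI)  [x≤a] = -8·(8/5)²·1²·(3·(12/5)·4-(3·(12/5)+(8/5))·1)/(6·4³·1000) = -2/1875 m
Superposition: y = Σ y_i = -173563/12960000 m ≈ -0.013392 m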